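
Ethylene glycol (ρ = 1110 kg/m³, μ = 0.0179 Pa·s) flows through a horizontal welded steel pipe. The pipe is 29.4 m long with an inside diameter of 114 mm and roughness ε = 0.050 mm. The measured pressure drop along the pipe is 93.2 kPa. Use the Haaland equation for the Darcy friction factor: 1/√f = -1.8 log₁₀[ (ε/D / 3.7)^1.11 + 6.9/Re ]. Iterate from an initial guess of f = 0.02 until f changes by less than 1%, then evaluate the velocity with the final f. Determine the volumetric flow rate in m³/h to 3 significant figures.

Q ≈ 194 m³/h

Rearranging Darcy-Weisbach: V = √(2·ΔP·D/(f·L·ρ)). With ε/D = 5e-05/0.114 = 0.000439, iterate starting from f = 0.02:
  f = 0.02 → V = √(2·9.32e+04·0.114/(0.02·29.4·1110)) = 5.706 m/s; Re = ρVD/μ = 4.034e+04; f → 0.02294
  f = 0.02294 → V = 5.327 m/s; Re = 3.766e+04; f → 0.02325
  f = 0.02325 → V = 5.293 m/s; Re = 3.742e+04; f → 0.02327
Converged (Δf/f < 1%). With the final f = 0.02327: V = √(2·9.32e+04·0.114/(0.02327·29.4·1110)) = 5.289 m/s.
Q = V·A = 5.289·(π/4·0.114²) = 0.05399 m³/s = 194 m³/h.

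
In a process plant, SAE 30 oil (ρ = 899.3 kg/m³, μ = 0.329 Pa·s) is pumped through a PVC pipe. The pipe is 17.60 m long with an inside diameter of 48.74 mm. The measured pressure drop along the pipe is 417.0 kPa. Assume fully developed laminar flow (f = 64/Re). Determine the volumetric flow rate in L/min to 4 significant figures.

Q ≈ 598.5 L/min

For laminar flow, f = 64/Re with Re = ρVD/μ, so Darcy-Weisbach reduces to ΔP = 32μLV/D². Solving for V: V = ΔP·D²/(32μL) = 4.17e+05·(0.04874)²/(32·0.329·17.6) = 5.346 m/s.
Check: Re = ρVD/μ = 899.3·5.346·0.04874/0.329 = 712.3 < 2300, so the laminar assumption holds.
Q = V·A = 5.346·(π/4·0.04874²) = 0.009975 m³/s = 598.5 L/min.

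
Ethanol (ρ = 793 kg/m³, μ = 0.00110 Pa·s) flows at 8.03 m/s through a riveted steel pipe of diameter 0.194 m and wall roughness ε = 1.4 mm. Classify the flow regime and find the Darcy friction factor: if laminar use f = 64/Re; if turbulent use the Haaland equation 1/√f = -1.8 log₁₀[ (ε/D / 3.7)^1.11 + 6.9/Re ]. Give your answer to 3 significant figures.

f ≈ 0.0342

Re = ρVD/μ = 793·8.03·0.194/0.0011 = 1.123e+06.
Re > 4000 → turbulent. ε/D = 0.0014/0.194 = 0.00722; Haaland: 1/√f = -1.8 log₁₀[0.000982 + 6.14e-06] = 5.409, so f = 0.03417.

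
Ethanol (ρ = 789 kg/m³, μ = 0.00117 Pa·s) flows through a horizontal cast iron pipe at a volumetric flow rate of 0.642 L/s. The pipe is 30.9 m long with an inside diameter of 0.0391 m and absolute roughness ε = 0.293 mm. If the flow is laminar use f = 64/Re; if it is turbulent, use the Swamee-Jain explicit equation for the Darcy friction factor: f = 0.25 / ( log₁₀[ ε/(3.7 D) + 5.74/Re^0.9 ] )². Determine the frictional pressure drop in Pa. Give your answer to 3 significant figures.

ΔP ≈ 3530 Pa

Q = 0.642 L/s = 0.642/1000 = 0.000642 m³/s.
Cross-sectional area A = πD²/4 = π(0.0391)²/4 = 0.001201 m²; mean velocity V = Q/A = 0.000642/0.001201 = 0.5347 m/s.
Reynolds number Re = ρVD/μ = 789 · 0.5347 · 0.0391 / 0.00117 = 1.41e+04.
Re > 4000 → turbulent. Relative roughness ε/D = 0.000293/0.0391 = 0.00749. Swamee-Jain: f = 0.25/(log₁₀[0.00749/3.7 + 5.74/1.41e+04^0.9])² = 0.25/(log₁₀[0.00203 + 0.00106])² = 0.25/(-2.511)² = 0.03965.
Darcy-Weisbach: ΔP = f(L/D)(ρV²/2) = 0.03965·(30.9/0.0391)·(789·0.5347²/2) = 0.03965·790.3·112.8 = 3534 Pa.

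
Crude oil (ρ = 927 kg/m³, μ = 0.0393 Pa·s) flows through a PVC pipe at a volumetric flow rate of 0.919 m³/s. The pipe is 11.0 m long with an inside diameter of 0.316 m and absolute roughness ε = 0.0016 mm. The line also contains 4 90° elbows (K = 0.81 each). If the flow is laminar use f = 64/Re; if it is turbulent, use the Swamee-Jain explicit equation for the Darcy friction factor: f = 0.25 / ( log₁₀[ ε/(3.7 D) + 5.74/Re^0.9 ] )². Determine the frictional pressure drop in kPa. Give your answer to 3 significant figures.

ΔP ≈ 247 kPa

Cross-sectional area A = πD²/4 = π(0.316)²/4 = 0.07843 m²; mean velocity V = Q/A = 0.919/0.07843 = 11.72 m/s.
Reynolds number Re = ρVD/μ = 927 · 11.72 · 0.316 / 0.0393 = 8.734e+04.
Re > 4000 → turbulent. Relative roughness ε/D = 1.6e-06/0.316 = 5.06e-06. Swamee-Jain: f = 0.25/(log₁₀[5.06e-06/3.7 + 5.74/8.734e+04^0.9])² = 0.25/(log₁₀[1.37e-06 + 0.000205])² = 0.25/(-3.685)² = 0.01841.
Total minor-loss coefficient ΣK = 4·0.81 = 3.24.
ΔP = [f·L/D + ΣK]·(ρV²/2) = [0.01841·11/0.316 + 3.24]·(927·11.72²/2) = [0.6408 + 3.24]·6.364e+04 = 2.47e+05 Pa.
ΔP = 2.47e+05 Pa = 247 kPa.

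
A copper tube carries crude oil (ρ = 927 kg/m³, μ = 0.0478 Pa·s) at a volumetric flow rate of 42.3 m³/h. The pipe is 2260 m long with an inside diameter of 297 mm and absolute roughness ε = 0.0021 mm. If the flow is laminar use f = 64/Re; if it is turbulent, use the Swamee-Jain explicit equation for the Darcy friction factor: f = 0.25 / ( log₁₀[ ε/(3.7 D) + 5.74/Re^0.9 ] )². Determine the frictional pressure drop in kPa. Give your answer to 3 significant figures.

ΔP ≈ 6.65 kPa

Q = 42.3 m³/h = 42.3/3600 = 0.01175 m³/s.
Cross-sectional area A = πD²/4 = π(0.297)²/4 = 0.06928 m²; mean velocity V = Q/A = 0.01175/0.06928 = 0.1696 m/s.
Reynolds number Re = ρVD/μ = 927 · 0.1696 · 0.297 / 0.0478 = 976.9.
Re < 2300 → laminar flow, so f = 64/Re = 64/976.9 = 0.06551 (the turbulent correlation is not needed).
Darcy-Weisbach: ΔP = f(L/D)(ρV²/2) = 0.06551·(2260/0.297)·(927·0.1696²/2) = 0.06551·7609·13.33 = 6647 Pa.
ΔP = 6647 Pa = 6.65 kPa.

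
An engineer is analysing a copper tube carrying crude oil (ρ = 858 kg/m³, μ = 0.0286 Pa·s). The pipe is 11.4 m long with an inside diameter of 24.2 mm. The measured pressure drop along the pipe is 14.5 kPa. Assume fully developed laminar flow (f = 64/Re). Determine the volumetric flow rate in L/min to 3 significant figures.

Q ≈ 22.5 L/min

For laminar flow, f = 64/Re with Re = ρVD/μ, so Darcy-Weisbach reduces to ΔP = 32μLV/D². Solving for V: V = ΔP·D²/(32μL) = 1.45e+04·(0.0242)²/(32·0.0286·11.4) = 0.8139 m/s.
Check: Re = ρVD/μ = 858·0.8139·0.0242/0.0286 = 590.9 < 2300, so the laminar assumption holds.
Q = V·A = 0.8139·(π/4·0.0242²) = 0.0003744 m³/s = 22.5 L/min.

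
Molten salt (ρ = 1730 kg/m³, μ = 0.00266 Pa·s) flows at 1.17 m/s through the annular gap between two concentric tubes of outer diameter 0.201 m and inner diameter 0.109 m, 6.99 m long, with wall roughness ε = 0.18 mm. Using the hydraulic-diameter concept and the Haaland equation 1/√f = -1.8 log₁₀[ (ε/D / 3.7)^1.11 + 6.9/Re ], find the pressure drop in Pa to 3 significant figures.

ΔP ≈ 2290 Pa

Hydraulic diameter D_h = 4A/P = D_o - D_i = 0.201 - 0.109 = 0.092 m.
Re = ρVD_h/μ = 1730·1.17·0.092/0.00266 = 7.001e+04.
ε/D_h = 0.00018/0.092 = 0.00196; Haaland gives 1/√f = -1.8 log₁₀[0.000231+9.86e-05] = 6.269, so f = 0.02545.
ΔP = f(L/D_h)(ρV²/2) = 0.02545·6.99/0.092·1184 = 2289 Pa.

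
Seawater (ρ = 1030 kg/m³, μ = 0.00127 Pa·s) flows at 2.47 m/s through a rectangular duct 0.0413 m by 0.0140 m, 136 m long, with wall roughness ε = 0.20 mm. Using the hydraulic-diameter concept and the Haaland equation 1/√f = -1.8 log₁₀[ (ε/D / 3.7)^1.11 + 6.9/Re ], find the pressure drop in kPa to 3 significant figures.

Hydraulic diameter D_h = 4A/P = 4·(0.0413·0.014)/(2·(0.0413+0.014)) = 0.002313/0.1106 = 0.02091 m.
Re = ρVD_h/μ = 1030·2.47·0.02091/0.00127 = 4.189e+04.
ε/D_h = 0.0002/0.02091 = 0.00956; Haaland gives 1/√f = -1.8 log₁₀[0.00134+0.000165] = 5.079, so f = 0.03876.
ΔP = f(L/D_h)(ρV²/2) = 0.03876·136/0.02091·3142 = 7.92e+05 Pa.
ΔP = 792 kPa.

ΔP ≈ 792 kPa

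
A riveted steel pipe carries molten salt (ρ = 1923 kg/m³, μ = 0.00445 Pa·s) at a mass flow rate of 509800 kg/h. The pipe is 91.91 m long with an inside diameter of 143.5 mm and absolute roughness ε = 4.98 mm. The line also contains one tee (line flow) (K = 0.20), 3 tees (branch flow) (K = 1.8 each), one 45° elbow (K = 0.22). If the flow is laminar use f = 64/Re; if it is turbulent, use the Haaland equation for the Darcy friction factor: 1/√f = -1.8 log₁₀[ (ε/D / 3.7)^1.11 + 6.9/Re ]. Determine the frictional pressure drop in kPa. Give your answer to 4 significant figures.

ṁ = 509800 kg/h = 509800/3600 = 141.6 kg/s.
A = πD²/4 = π(0.1435)²/4 = 0.01617 m²; mean velocity V = ṁ/(ρA) = 141.6/(1923 · 0.01617) = 4.553 m/s.
Reynolds number Re = ρVD/μ = 1923 · 4.553 · 0.1435 / 0.00445 = 2.824e+05.
Re > 4000 → turbulent. Relative roughness ε/D = 0.00498/0.1435 = 0.0347. Haaland: 1/√f = -1.8 log₁₀[(0.0347/3.7)^1.11 + 6.9/2.824e+05] = -1.8 log₁₀[0.00561 + 2.44e-05] = 4.048, so f = 0.06102.
Total minor-loss coefficient ΣK = 1·0.2 + 3·1.8 + 1·0.22 = 5.82.
ΔP = [f·L/D + ΣK]·(ρV²/2) = [0.06102·91.91/0.1435 + 5.82]·(1923·4.553²/2) = [39.08 + 5.82]·1.993e+04 = 8.951e+05 Pa.
ΔP = 8.951e+05 Pa = 895.1 kPa.

ΔP ≈ 895.1 kPa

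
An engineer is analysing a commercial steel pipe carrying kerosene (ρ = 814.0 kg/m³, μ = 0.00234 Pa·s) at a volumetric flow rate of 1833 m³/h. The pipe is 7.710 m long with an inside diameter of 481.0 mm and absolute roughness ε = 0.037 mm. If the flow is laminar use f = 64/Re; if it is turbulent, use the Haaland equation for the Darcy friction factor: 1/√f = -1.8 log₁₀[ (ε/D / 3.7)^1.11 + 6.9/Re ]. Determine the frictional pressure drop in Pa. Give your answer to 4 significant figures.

Q = 1833 m³/h = 1833/3600 = 0.5092 m³/s.
Cross-sectional area A = πD²/4 = π(0.481)²/4 = 0.1817 m²; mean velocity V = Q/A = 0.5092/0.1817 = 2.802 m/s.
Reynolds number Re = ρVD/μ = 814 · 2.802 · 0.481 / 0.00234 = 4.688e+05.
Re > 4000 → turbulent. Relative roughness ε/D = 3.7e-05/0.481 = 7.69e-05. Haaland: 1/√f = -1.8 log₁₀[(7.69e-05/3.7)^1.11 + 6.9/4.688e+05] = -1.8 log₁₀[6.35e-06 + 1.47e-05] = 8.417, so f = 0.01411.
Darcy-Weisbach: ΔP = f(L/D)(ρV²/2) = 0.01411·(7.71/0.481)·(814·2.802²/2) = 0.01411·16.03·3196 = 722.9 Pa.

ΔP ≈ 722.9 Pa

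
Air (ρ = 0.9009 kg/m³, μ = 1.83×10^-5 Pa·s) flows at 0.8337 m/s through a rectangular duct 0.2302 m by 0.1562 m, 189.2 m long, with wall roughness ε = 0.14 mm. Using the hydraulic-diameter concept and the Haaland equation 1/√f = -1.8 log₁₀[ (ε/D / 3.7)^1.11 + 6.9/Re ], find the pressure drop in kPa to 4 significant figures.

Hydraulic diameter D_h = 4A/P = 4·(0.2302·0.1562)/(2·(0.2302+0.1562)) = 0.1438/0.7728 = 0.1861 m.
Re = ρVD_h/μ = 0.9009·0.8337·0.1861/1.83e-05 = 7639.
ε/D_h = 0.00014/0.1861 = 0.000752; Haaland gives 1/√f = -1.8 log₁₀[7.98e-05+0.000903] = 5.413, so f = 0.03413.
ΔP = f(L/D_h)(ρV²/2) = 0.03413·189.2/0.1861·0.3131 = 10.86 Pa.
ΔP = 0.01086 kPa.

ΔP ≈ 0.01086 kPa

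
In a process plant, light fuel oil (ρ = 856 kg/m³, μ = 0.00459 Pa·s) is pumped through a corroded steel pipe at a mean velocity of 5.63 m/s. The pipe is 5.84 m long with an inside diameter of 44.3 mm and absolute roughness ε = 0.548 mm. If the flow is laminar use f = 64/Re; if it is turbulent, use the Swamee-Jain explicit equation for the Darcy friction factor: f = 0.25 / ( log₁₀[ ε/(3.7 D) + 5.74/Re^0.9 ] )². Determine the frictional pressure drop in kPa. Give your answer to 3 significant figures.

Reynolds number Re = ρVD/μ = 856 · 5.63 · 0.0443 / 0.00459 = 4.651e+04.
Re > 4000 → turbulent. Relative roughness ε/D = 0.000548/0.0443 = 0.0124. Swamee-Jain: f = 0.25/(log₁₀[0.0124/3.7 + 5.74/4.651e+04^0.9])² = 0.25/(log₁₀[0.00334 + 0.000361])² = 0.25/(-2.431)² = 0.04229.
Darcy-Weisbach: ΔP = f(L/D)(ρV²/2) = 0.04229·(5.84/0.0443)·(856·5.63²/2) = 0.04229·131.8·1.357e+04 = 7.564e+04 Pa.
ΔP = 7.564e+04 Pa = 75.6 kPa.

ΔP ≈ 75.6 kPa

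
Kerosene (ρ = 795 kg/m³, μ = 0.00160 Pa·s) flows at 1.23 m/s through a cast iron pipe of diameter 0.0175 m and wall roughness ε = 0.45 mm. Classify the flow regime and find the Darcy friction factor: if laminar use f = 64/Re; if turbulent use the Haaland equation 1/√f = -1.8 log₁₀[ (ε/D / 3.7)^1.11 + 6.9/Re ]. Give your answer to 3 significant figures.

Re = ρVD/μ = 795·1.23·0.0175/0.0016 = 1.07e+04.
Re > 4000 → turbulent. ε/D = 0.00045/0.0175 = 0.0257; Haaland: 1/√f = -1.8 log₁₀[0.00402 + 0.000645] = 4.195, so f = 0.05681.

f ≈ 0.0568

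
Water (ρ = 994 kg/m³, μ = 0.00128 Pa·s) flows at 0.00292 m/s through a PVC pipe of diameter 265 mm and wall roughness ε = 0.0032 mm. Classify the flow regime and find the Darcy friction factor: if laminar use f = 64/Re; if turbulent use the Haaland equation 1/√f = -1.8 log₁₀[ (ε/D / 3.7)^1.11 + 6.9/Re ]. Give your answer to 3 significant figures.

Re = ρVD/μ = 994·0.00292·0.265/0.00128 = 600.9.
Re < 2300 → laminar, so f = 64/Re = 0.1065 (roughness is irrelevant in laminar flow).

f ≈ 0.107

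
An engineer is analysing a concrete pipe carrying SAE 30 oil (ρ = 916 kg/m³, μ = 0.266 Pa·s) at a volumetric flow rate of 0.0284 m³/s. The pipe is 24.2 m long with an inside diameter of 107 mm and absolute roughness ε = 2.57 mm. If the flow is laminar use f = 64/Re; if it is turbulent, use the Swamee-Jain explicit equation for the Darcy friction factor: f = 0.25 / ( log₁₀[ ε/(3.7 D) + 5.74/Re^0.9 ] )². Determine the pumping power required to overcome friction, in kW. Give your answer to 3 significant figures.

Cross-sectional area A = πD²/4 = π(0.107)²/4 = 0.008992 m²; mean velocity V = Q/A = 0.0284/0.008992 = 3.158 m/s.
Reynolds number Re = ρVD/μ = 916 · 3.158 · 0.107 / 0.266 = 1164.
Re < 2300 → laminar flow, so f = 64/Re = 64/1164 = 0.05499 (the turbulent correlation is not needed).
Darcy-Weisbach: ΔP = f(L/D)(ρV²/2) = 0.05499·(24.2/0.107)·(916·3.158²/2) = 0.05499·226.2·4569 = 5.683e+04 Pa.
Pumping power P = QΔP = 0.0284·5.683e+04 = 1614 W = 1.61 kW.

P ≈ 1.61 kW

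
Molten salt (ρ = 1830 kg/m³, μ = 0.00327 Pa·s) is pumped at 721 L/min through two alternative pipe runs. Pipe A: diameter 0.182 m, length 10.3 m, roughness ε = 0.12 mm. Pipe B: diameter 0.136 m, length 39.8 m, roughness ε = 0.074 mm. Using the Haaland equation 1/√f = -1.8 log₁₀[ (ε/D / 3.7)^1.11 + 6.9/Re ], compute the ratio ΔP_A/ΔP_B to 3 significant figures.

Pipe A: V = Q/A = 0.01202/0.02602 = 0.4619 m/s; Re = 4.705e+04; ε/D = 0.000659; Haaland → f = 0.02296; ΔP_A = f(L/D)(ρV²/2) = 253.7 Pa.
Pipe B: V = Q/A = 0.01202/0.01453 = 0.8272 m/s; Re = 6.296e+04; ε/D = 0.000544; Haaland → f = 0.02158; ΔP_B = f(L/D)(ρV²/2) = 3954 Pa.
ΔP_A/ΔP_B = 253.7/3954 = 0.0642.

ΔP_A/ΔP_B ≈ 0.0642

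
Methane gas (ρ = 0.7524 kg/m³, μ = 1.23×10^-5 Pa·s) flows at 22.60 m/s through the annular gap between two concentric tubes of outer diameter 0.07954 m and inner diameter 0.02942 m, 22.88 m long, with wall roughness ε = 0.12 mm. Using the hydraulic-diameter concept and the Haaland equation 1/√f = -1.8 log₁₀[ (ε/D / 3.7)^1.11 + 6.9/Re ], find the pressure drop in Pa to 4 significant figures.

Hydraulic diameter D_h = 4A/P = D_o - D_i = 0.07954 - 0.02942 = 0.05012 m.
Re = ρVD_h/μ = 0.7524·22.6·0.05012/1.23e-05 = 6.929e+04.
ε/D_h = 0.00012/0.05012 = 0.00239; Haaland gives 1/√f = -1.8 log₁₀[0.000289+9.96e-05] = 6.14, so f = 0.02653.
ΔP = f(L/D_h)(ρV²/2) = 0.02653·22.88/0.05012·192.1 = 2327 Pa.

ΔP ≈ 2327 Pa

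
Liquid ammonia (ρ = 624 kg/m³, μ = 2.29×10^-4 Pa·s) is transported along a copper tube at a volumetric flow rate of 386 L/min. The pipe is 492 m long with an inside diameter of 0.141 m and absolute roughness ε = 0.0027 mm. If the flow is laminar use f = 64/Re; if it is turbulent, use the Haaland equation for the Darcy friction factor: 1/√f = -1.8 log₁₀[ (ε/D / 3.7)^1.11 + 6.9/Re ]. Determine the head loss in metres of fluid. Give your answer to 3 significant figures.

Q = 386 L/min = 386/60000 = 0.006433 m³/s.
Cross-sectional area A = πD²/4 = π(0.141)²/4 = 0.01561 m²; mean velocity V = Q/A = 0.006433/0.01561 = 0.412 m/s.
Reynolds number Re = ρVD/μ = 624 · 0.412 · 0.141 / 0.000229 = 1.583e+05.
Re > 4000 → turbulent. Relative roughness ε/D = 2.7e-06/0.141 = 1.91e-05. Haaland: 1/√f = -1.8 log₁₀[(1.91e-05/3.7)^1.11 + 6.9/1.583e+05] = -1.8 log₁₀[1.36e-06 + 4.36e-05] = 7.825, so f = 0.01633.
Darcy-Weisbach: ΔP = f(L/D)(ρV²/2) = 0.01633·(492/0.141)·(624·0.412²/2) = 0.01633·3489·52.96 = 3018 Pa.
Head loss h_f = ΔP/(ρg) = 3018/(624·9.81) = 0.493 m.

h_f ≈ 0.493 m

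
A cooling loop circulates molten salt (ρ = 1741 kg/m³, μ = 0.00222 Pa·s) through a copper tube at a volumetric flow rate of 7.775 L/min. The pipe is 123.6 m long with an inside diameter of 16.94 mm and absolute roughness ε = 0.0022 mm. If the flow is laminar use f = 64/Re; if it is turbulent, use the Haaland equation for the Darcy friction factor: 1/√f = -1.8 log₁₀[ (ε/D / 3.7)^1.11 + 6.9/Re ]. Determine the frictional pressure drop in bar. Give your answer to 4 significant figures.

Q = 7.775 L/min = 7.775/60000 = 0.0001296 m³/s.
Cross-sectional area A = πD²/4 = π(0.01694)²/4 = 0.0002254 m²; mean velocity V = Q/A = 0.0001296/0.0002254 = 0.575 m/s.
Reynolds number Re = ρVD/μ = 1741 · 0.575 · 0.01694 / 0.00222 = 7638.
Re > 4000 → turbulent. Relative roughness ε/D = 2.2e-06/0.01694 = 0.00013. Haaland: 1/√f = -1.8 log₁₀[(0.00013/3.7)^1.11 + 6.9/7638] = -1.8 log₁₀[1.14e-05 + 0.000903] = 5.47, so f = 0.03343.
Darcy-Weisbach: ΔP = f(L/D)(ρV²/2) = 0.03343·(123.6/0.01694)·(1741·0.575²/2) = 0.03343·7296·287.8 = 7.018e+04 Pa.
ΔP = 7.018e+04 Pa = 0.7018 bar.

ΔP ≈ 0.7018 bar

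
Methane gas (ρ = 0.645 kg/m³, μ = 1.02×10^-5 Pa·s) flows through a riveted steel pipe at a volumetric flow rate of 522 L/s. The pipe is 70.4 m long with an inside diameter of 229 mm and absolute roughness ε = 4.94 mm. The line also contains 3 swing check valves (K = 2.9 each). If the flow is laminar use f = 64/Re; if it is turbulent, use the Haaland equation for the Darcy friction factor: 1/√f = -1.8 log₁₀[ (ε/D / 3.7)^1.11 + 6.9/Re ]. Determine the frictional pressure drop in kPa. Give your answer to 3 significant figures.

ΔP ≈ 1.25 kPa

Q = 522 L/s = 522/1000 = 0.522 m³/s.
Cross-sectional area A = πD²/4 = π(0.229)²/4 = 0.04119 m²; mean velocity V = Q/A = 0.522/0.04119 = 12.67 m/s.
Reynolds number Re = ρVD/μ = 0.645 · 12.67 · 0.229 / 1.02e-05 = 1.835e+05.
Re > 4000 → turbulent. Relative roughness ε/D = 0.00494/0.229 = 0.0216. Haaland: 1/√f = -1.8 log₁₀[(0.0216/3.7)^1.11 + 6.9/1.835e+05] = -1.8 log₁₀[0.00331 + 3.76e-05] = 4.455, so f = 0.05038.
Total minor-loss coefficient ΣK = 3·2.9 = 8.7.
ΔP = [f·L/D + ΣK]·(ρV²/2) = [0.05038·70.4/0.229 + 8.7]·(0.645·12.67²/2) = [15.49 + 8.7]·51.8 = 1253 Pa.
ΔP = 1253 Pa = 1.25 kPa.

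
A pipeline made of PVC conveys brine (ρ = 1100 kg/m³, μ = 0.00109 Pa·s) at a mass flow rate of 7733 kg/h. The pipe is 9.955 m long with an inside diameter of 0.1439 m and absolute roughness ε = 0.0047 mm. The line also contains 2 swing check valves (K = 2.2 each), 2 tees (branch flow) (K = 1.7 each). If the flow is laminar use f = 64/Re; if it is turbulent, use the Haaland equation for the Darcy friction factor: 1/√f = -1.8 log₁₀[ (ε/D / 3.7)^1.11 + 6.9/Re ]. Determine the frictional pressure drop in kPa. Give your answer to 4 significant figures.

ΔP ≈ 0.07650 kPa

ṁ = 7733 kg/h = 7733/3600 = 2.148 kg/s.
A = πD²/4 = π(0.1439)²/4 = 0.01626 m²; mean velocity V = ṁ/(ρA) = 2.148/(1100 · 0.01626) = 0.1201 m/s.
Reynolds number Re = ρVD/μ = 1100 · 0.1201 · 0.1439 / 0.00109 = 1.744e+04.
Re > 4000 → turbulent. Relative roughness ε/D = 4.7e-06/0.1439 = 3.27e-05. Haaland: 1/√f = -1.8 log₁₀[(3.27e-05/3.7)^1.11 + 6.9/1.744e+04] = -1.8 log₁₀[2.45e-06 + 0.000396] = 6.12, so f = 0.0267.
Total minor-loss coefficient ΣK = 2·2.2 + 2·1.7 = 7.8.
ΔP = [f·L/D + ΣK]·(ρV²/2) = [0.0267·9.955/0.1439 + 7.8]·(1100·0.1201²/2) = [1.847 + 7.8]·7.929 = 76.5 Pa.
ΔP = 76.5 Pa = 0.07650 kPa.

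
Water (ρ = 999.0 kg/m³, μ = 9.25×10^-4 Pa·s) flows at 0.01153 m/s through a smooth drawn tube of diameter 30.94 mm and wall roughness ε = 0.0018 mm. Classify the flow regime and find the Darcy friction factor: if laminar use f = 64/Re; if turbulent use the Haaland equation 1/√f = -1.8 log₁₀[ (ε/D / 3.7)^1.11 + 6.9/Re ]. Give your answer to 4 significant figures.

Re = ρVD/μ = 999·0.01153·0.03094/0.000925 = 385.3.
Re < 2300 → laminar, so f = 64/Re = 0.1661 (roughness is irrelevant in laminar flow).

f ≈ 0.1661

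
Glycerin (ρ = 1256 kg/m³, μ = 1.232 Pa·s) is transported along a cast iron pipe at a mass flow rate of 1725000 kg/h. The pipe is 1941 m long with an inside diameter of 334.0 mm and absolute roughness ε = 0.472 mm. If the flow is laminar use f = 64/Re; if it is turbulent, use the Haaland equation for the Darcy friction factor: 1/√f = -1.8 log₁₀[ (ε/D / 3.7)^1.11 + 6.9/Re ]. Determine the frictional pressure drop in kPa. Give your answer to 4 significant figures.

ΔP ≈ 2987 kPa

ṁ = 1725000 kg/h = 1725000/3600 = 479.2 kg/s.
A = πD²/4 = π(0.334)²/4 = 0.08762 m²; mean velocity V = ṁ/(ρA) = 479.2/(1256 · 0.08762) = 4.354 m/s.
Reynolds number Re = ρVD/μ = 1256 · 4.354 · 0.334 / 1.23 = 1483.
Re < 2300 → laminar flow, so f = 64/Re = 64/1483 = 0.04317 (the turbulent correlation is not needed).
Darcy-Weisbach: ΔP = f(L/D)(ρV²/2) = 0.04317·(1941/0.334)·(1256·4.354²/2) = 0.04317·5811·1.191e+04 = 2.987e+06 Pa.
ΔP = 2.987e+06 Pa = 2987 kPa.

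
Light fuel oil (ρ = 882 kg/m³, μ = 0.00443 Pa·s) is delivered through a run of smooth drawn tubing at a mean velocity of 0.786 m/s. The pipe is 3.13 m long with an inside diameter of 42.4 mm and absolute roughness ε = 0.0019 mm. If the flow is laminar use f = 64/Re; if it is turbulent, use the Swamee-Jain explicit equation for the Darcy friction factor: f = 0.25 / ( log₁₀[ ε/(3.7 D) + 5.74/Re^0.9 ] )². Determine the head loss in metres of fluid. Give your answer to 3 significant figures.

h_f ≈ 0.0810 m

Reynolds number Re = ρVD/μ = 882 · 0.786 · 0.0424 / 0.00443 = 6635.
Re > 4000 → turbulent. Relative roughness ε/D = 1.9e-06/0.0424 = 4.48e-05. Swamee-Jain: f = 0.25/(log₁₀[4.48e-05/3.7 + 5.74/6635^0.9])² = 0.25/(log₁₀[1.21e-05 + 0.00209])² = 0.25/(-2.678)² = 0.03485.
Darcy-Weisbach: ΔP = f(L/D)(ρV²/2) = 0.03485·(3.13/0.0424)·(882·0.786²/2) = 0.03485·73.82·272.4 = 701 Pa.
Head loss h_f = ΔP/(ρg) = 701/(882·9.81) = 0.0810 m.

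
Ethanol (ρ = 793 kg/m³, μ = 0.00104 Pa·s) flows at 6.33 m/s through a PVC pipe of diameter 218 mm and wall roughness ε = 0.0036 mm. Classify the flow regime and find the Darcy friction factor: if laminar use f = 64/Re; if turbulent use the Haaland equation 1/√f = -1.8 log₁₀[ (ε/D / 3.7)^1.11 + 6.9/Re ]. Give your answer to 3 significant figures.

f ≈ 0.0118

Re = ρVD/μ = 793·6.33·0.218/0.00104 = 1.052e+06.
Re > 4000 → turbulent. ε/D = 3.6e-06/0.218 = 1.65e-05; Haaland: 1/√f = -1.8 log₁₀[1.15e-06 + 6.56e-06] = 9.203, so f = 0.01181.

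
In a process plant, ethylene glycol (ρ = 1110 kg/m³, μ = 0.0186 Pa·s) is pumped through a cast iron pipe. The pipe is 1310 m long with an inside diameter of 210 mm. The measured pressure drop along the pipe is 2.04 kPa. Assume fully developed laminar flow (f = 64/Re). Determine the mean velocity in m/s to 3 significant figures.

For laminar flow, f = 64/Re with Re = ρVD/μ, so Darcy-Weisbach reduces to ΔP = 32μLV/D². Solving for V: V = ΔP·D²/(32μL) = 2040·(0.21)²/(32·0.0186·1310) = 0.1154 m/s.
Check: Re = ρVD/μ = 1110·0.1154·0.21/0.0186 = 1446 < 2300, so the laminar assumption holds.

V ≈ 0.115 m/s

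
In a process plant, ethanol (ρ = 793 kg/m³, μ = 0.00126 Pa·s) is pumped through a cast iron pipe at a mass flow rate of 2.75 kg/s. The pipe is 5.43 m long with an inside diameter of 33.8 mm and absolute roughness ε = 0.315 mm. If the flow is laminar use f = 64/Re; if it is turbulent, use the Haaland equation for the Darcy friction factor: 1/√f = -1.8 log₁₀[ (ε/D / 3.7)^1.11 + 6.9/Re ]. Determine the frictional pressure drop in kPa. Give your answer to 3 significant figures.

ΔP ≈ 36.0 kPa

A = πD²/4 = π(0.0338)²/4 = 0.0008973 m²; mean velocity V = ṁ/(ρA) = 2.75/(793 · 0.0008973) = 3.865 m/s.
Reynolds number Re = ρVD/μ = 793 · 3.865 · 0.0338 / 0.00126 = 8.222e+04.
Re > 4000 → turbulent. Relative roughness ε/D = 0.000315/0.0338 = 0.00932. Haaland: 1/√f = -1.8 log₁₀[(0.00932/3.7)^1.11 + 6.9/8.222e+04] = -1.8 log₁₀[0.0013 + 8.39e-05] = 5.144, so f = 0.0378.
Darcy-Weisbach: ΔP = f(L/D)(ρV²/2) = 0.0378·(5.43/0.0338)·(793·3.865²/2) = 0.0378·160.7·5923 = 3.596e+04 Pa.
ΔP = 3.596e+04 Pa = 36.0 kPa.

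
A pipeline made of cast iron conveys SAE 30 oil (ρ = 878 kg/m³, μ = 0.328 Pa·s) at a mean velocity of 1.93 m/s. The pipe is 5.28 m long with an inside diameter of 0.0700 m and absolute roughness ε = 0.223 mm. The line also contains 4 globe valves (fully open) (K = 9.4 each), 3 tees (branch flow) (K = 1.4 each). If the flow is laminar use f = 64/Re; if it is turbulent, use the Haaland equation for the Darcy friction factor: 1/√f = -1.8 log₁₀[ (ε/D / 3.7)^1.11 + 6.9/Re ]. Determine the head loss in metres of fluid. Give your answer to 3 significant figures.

Reynolds number Re = ρVD/μ = 878 · 1.93 · 0.07 / 0.328 = 361.6.
Re < 2300 → laminar flow, so f = 64/Re = 64/361.6 = 0.177 (the turbulent correlation is not needed).
Total minor-loss coefficient ΣK = 4·9.4 + 3·1.4 = 41.8.
ΔP = [f·L/D + ΣK]·(ρV²/2) = [0.177·5.28/0.07 + 41.8]·(878·1.93²/2) = [13.35 + 41.8]·1635 = 9.018e+04 Pa.
Head loss h_f = ΔP/(ρg) = 9.018e+04/(878·9.81) = 10.5 m.

h_f ≈ 10.5 m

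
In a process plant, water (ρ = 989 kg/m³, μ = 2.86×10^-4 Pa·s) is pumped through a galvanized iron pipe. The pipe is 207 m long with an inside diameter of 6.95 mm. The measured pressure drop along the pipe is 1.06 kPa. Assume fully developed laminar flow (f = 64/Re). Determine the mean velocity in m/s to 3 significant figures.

V ≈ 0.0270 m/s

For laminar flow, f = 64/Re with Re = ρVD/μ, so Darcy-Weisbach reduces to ΔP = 32μLV/D². Solving for V: V = ΔP·D²/(32μL) = 1060·(0.00695)²/(32·0.000286·207) = 0.02703 m/s.
Check: Re = ρVD/μ = 989·0.02703·0.00695/0.000286 = 649.5 < 2300, so the laminar assumption holds.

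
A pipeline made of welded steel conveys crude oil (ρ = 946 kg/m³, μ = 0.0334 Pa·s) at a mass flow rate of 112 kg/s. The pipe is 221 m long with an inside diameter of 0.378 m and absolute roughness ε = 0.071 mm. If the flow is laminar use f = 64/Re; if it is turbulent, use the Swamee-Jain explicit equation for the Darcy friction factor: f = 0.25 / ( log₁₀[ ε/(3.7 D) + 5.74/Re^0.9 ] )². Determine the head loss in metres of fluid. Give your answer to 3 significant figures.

h_f ≈ 1.01 m

A = πD²/4 = π(0.378)²/4 = 0.1122 m²; mean velocity V = ṁ/(ρA) = 112/(946 · 0.1122) = 1.055 m/s.
Reynolds number Re = ρVD/μ = 946 · 1.055 · 0.378 / 0.0334 = 1.13e+04.
Re > 4000 → turbulent. Relative roughness ε/D = 7.1e-05/0.378 = 0.000188. Swamee-Jain: f = 0.25/(log₁₀[0.000188/3.7 + 5.74/1.13e+04^0.9])² = 0.25/(log₁₀[5.08e-05 + 0.00129])² = 0.25/(-2.872)² = 0.03031.
Darcy-Weisbach: ΔP = f(L/D)(ρV²/2) = 0.03031·(221/0.378)·(946·1.055²/2) = 0.03031·584.7·526.5 = 9329 Pa.
Head loss h_f = ΔP/(ρg) = 9329/(946·9.81) = 1.01 m.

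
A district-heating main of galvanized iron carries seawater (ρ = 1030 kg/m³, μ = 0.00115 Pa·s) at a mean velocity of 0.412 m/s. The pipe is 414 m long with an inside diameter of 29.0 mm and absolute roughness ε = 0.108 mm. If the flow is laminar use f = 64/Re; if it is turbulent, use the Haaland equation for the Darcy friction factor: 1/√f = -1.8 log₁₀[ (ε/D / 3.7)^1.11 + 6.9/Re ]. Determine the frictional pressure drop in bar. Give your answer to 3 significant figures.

Reynolds number Re = ρVD/μ = 1030 · 0.412 · 0.029 / 0.00115 = 1.07e+04.
Re > 4000 → turbulent. Relative roughness ε/D = 0.000108/0.029 = 0.00372. Haaland: 1/√f = -1.8 log₁₀[(0.00372/3.7)^1.11 + 6.9/1.07e+04] = -1.8 log₁₀[0.000471 + 0.000645] = 5.314, so f = 0.03541.
Darcy-Weisbach: ΔP = f(L/D)(ρV²/2) = 0.03541·(414/0.029)·(1030·0.412²/2) = 0.03541·1.428e+04·87.42 = 4.419e+04 Pa.
ΔP = 4.419e+04 Pa = 0.442 bar.

ΔP ≈ 0.442 bar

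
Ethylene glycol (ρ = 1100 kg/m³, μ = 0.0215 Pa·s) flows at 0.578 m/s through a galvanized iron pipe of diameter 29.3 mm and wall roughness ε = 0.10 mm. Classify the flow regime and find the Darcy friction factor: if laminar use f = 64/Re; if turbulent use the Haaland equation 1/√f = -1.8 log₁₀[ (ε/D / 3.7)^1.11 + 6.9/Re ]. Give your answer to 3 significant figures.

f ≈ 0.0739

Re = ρVD/μ = 1100·0.578·0.0293/0.0215 = 866.5.
Re < 2300 → laminar, so f = 64/Re = 0.07386 (roughness is irrelevant in laminar flow).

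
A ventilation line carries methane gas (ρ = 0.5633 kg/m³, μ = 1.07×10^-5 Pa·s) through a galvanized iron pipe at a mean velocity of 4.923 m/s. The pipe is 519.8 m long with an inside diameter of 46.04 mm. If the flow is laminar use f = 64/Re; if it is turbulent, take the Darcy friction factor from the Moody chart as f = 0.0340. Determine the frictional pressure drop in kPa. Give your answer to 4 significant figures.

ΔP ≈ 2.620 kPa

Reynolds number Re = ρVD/μ = 0.5633 · 4.923 · 0.04604 / 1.07e-05 = 1.193e+04.
Re > 4000 → turbulent; use the Moody-chart value f = 0.0340.
Darcy-Weisbach: ΔP = f(L/D)(ρV²/2) = 0.034·(519.8/0.04604)·(0.5633·4.923²/2) = 0.034·1.129e+04·6.826 = 2620 Pa.
ΔP = 2620 Pa = 2.620 kPa.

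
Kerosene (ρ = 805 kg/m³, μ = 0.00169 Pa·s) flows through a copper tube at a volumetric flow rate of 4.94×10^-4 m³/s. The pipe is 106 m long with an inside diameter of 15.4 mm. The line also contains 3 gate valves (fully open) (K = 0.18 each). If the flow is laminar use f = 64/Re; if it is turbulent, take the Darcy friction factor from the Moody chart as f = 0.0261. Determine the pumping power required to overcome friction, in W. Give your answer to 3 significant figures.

Cross-sectional area A = πD²/4 = π(0.0154)²/4 = 0.0001863 m²; mean velocity V = Q/A = 0.000494/0.0001863 = 2.652 m/s.
Reynolds number Re = ρVD/μ = 805 · 2.652 · 0.0154 / 0.00169 = 1.945e+04.
Re > 4000 → turbulent; use the Moody-chart value f = 0.0261.
Total minor-loss coefficient ΣK = 3·0.18 = 0.54.
ΔP = [f·L/D + ΣK]·(ρV²/2) = [0.0261·106/0.0154 + 0.54]·(805·2.652²/2) = [179.6 + 0.54]·2831 = 5.101e+05 Pa.
Pumping power P = QΔP = 0.000494·5.101e+05 = 252.0 W = 252 W.

P ≈ 252 W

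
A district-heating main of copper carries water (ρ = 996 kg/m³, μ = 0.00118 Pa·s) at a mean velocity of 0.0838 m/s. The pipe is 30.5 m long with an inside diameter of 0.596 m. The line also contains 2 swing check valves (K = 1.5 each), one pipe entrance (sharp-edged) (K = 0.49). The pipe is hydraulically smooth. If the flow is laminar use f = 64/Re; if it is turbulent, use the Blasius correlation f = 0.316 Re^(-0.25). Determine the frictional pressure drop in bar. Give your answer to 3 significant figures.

ΔP ≈ 1.62×10^-4 bar

Reynolds number Re = ρVD/μ = 996 · 0.0838 · 0.596 / 0.00118 = 4.216e+04.
Re > 4000 → turbulent. Smooth-pipe (Blasius): f = 0.316 Re^(-0.25) = 0.316/(4.216e+04)^0.25 = 0.02205.
Total minor-loss coefficient ΣK = 2·1.5 + 1·0.49 = 3.49.
ΔP = [f·L/D + ΣK]·(ρV²/2) = [0.02205·30.5/0.596 + 3.49]·(996·0.0838²/2) = [1.129 + 3.49]·3.497 = 16.15 Pa.
ΔP = 16.15 Pa = 1.62×10^-4 bar.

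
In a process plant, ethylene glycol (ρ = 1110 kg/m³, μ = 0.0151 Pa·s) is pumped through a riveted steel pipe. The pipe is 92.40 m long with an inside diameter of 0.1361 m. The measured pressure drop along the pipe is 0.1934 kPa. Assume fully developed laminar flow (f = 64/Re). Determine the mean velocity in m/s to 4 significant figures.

V ≈ 0.08024 m/s

For laminar flow, f = 64/Re with Re = ρVD/μ, so Darcy-Weisbach reduces to ΔP = 32μLV/D². Solving for V: V = ΔP·D²/(32μL) = 193.4·(0.1361)²/(32·0.0151·92.4) = 0.08024 m/s.
Check: Re = ρVD/μ = 1110·0.08024·0.1361/0.0151 = 802.7 < 2300, so the laminar assumption holds.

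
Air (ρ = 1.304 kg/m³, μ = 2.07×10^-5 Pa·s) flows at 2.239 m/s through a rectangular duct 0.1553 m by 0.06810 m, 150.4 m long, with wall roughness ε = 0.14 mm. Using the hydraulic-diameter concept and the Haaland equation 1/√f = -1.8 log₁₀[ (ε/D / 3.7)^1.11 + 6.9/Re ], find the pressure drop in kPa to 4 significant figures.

ΔP ≈ 0.1601 kPa

Hydraulic diameter D_h = 4A/P = 4·(0.1553·0.0681)/(2·(0.1553+0.0681)) = 0.0423/0.4468 = 0.09468 m.
Re = ρVD_h/μ = 1.304·2.239·0.09468/2.07e-05 = 1.335e+04.
ε/D_h = 0.00014/0.09468 = 0.00148; Haaland gives 1/√f = -1.8 log₁₀[0.000169+0.000517] = 5.695, so f = 0.03083.
ΔP = f(L/D_h)(ρV²/2) = 0.03083·150.4/0.09468·3.269 = 160.1 Pa.
ΔP = 0.1601 kPa.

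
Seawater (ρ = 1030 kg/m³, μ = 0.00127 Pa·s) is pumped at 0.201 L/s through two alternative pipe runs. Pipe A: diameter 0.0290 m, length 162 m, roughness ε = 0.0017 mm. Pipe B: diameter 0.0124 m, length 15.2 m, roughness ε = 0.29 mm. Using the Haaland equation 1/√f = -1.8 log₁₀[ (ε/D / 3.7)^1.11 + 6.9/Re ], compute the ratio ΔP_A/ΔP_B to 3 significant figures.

ΔP_A/ΔP_B ≈ 0.0961

Pipe A: V = Q/A = 0.000201/0.0006605 = 0.3043 m/s; Re = 7157; ε/D = 5.86e-05; Haaland → f = 0.03398; ΔP_A = f(L/D)(ρV²/2) = 9053 Pa.
Pipe B: V = Q/A = 0.000201/0.0001208 = 1.664 m/s; Re = 1.674e+04; ε/D = 0.0234; Haaland → f = 0.05384; ΔP_B = f(L/D)(ρV²/2) = 9.416e+04 Pa.
ΔP_A/ΔP_B = 9053/9.416e+04 = 0.0961.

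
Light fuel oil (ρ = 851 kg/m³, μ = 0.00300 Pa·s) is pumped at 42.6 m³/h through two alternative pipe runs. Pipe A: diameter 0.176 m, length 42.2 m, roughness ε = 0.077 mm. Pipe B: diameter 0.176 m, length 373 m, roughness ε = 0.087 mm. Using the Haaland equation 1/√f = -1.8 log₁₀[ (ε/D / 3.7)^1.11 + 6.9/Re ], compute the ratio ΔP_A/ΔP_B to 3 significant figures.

Pipe A: V = Q/A = 0.01183/0.02433 = 0.4864 m/s; Re = 2.428e+04; ε/D = 0.000438; Haaland → f = 0.02542; ΔP_A = f(L/D)(ρV²/2) = 613.6 Pa.
Pipe B: V = Q/A = 0.01183/0.02433 = 0.4864 m/s; Re = 2.428e+04; ε/D = 0.000494; Haaland → f = 0.02554; ΔP_B = f(L/D)(ρV²/2) = 5450 Pa.
ΔP_A/ΔP_B = 613.6/5450 = 0.113.

ΔP_A/ΔP_B ≈ 0.113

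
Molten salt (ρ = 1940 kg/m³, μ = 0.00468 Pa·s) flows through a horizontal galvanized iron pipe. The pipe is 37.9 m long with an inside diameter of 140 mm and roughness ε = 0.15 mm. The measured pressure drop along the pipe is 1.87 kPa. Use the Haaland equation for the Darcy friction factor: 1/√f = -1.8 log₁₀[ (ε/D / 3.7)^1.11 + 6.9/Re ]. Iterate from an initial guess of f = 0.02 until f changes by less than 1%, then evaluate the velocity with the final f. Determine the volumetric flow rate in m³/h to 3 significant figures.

Q ≈ 29.2 m³/h

Rearranging Darcy-Weisbach: V = √(2·ΔP·D/(f·L·ρ)). With ε/D = 0.00015/0.14 = 0.00107, iterate starting from f = 0.02:
  f = 0.02 → V = √(2·1870·0.14/(0.02·37.9·1940)) = 0.5967 m/s; Re = ρVD/μ = 3.463e+04; f → 0.02522
  f = 0.02522 → V = 0.5314 m/s; Re = 3.084e+04; f → 0.02569
  f = 0.02569 → V = 0.5265 m/s; Re = 3.055e+04; f → 0.02573
Converged (Δf/f < 1%). With the final f = 0.02573: V = √(2·1870·0.14/(0.02573·37.9·1940)) = 0.5261 m/s.
Q = V·A = 0.5261·(π/4·0.14²) = 0.008098 m³/s = 29.2 m³/h.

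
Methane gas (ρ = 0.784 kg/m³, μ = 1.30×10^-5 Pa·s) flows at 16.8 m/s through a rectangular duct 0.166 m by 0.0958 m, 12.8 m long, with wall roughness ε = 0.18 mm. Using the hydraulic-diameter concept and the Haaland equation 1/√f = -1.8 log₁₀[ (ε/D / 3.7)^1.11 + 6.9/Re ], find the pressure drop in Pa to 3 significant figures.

Hydraulic diameter D_h = 4A/P = 4·(0.166·0.0958)/(2·(0.166+0.0958)) = 0.06361/0.5236 = 0.1215 m.
Re = ρVD_h/μ = 0.784·16.8·0.1215/1.3e-05 = 1.231e+05.
ε/D_h = 0.00018/0.1215 = 0.00148; Haaland gives 1/√f = -1.8 log₁₀[0.000169+5.61e-05] = 6.565, so f = 0.0232.
ΔP = f(L/D_h)(ρV²/2) = 0.0232·12.8/0.1215·110.6 = 270.5 Pa.

ΔP ≈ 270 Pa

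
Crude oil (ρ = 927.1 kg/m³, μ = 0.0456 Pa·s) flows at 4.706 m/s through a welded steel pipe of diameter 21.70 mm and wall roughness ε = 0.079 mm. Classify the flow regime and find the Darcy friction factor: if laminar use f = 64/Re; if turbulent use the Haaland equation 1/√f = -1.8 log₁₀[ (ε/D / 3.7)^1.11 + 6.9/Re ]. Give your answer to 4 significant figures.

f ≈ 0.03083

Re = ρVD/μ = 927.1·4.706·0.0217/0.0456 = 2076.
Re < 2300 → laminar, so f = 64/Re = 0.03083 (roughness is irrelevant in laminar flow).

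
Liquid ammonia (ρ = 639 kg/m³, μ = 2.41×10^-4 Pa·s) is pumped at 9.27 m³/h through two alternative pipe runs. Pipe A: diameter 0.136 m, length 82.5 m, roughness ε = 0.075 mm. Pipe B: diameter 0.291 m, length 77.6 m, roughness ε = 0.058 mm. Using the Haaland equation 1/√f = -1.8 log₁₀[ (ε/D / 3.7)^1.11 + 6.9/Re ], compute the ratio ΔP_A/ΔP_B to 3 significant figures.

Pipe A: V = Q/A = 0.002575/0.01453 = 0.1773 m/s; Re = 6.392e+04; ε/D = 0.000551; Haaland → f = 0.02156; ΔP_A = f(L/D)(ρV²/2) = 131.3 Pa.
Pipe B: V = Q/A = 0.002575/0.06651 = 0.03872 m/s; Re = 2.987e+04; ε/D = 0.000199; Haaland → f = 0.02377; ΔP_B = f(L/D)(ρV²/2) = 3.036 Pa.
ΔP_A/ΔP_B = 131.3/3.036 = 43.2.

ΔP_A/ΔP_B ≈ 43.2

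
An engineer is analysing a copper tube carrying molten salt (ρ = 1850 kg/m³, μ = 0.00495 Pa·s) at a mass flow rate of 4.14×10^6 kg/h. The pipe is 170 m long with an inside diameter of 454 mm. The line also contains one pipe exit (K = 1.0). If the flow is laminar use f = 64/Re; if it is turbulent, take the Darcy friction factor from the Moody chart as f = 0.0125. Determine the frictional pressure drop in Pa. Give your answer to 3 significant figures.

ṁ = 4.14×10^6 kg/h = 4.14×10^6/3600 = 1150 kg/s.
A = πD²/4 = π(0.454)²/4 = 0.1619 m²; mean velocity V = ṁ/(ρA) = 1150/(1850 · 0.1619) = 3.84 m/s.
Reynolds number Re = ρVD/μ = 1850 · 3.84 · 0.454 / 0.00495 = 6.515e+05.
Re > 4000 → turbulent; use the Moody-chart value f = 0.0125.
Total minor-loss coefficient ΣK = 1·1 = 1.
ΔP = [f·L/D + ΣK]·(ρV²/2) = [0.0125·170/0.454 + 1]·(1850·3.84²/2) = [4.681 + 1]·1.364e+04 = 7.748e+04 Pa.

ΔP ≈ 77500 Pa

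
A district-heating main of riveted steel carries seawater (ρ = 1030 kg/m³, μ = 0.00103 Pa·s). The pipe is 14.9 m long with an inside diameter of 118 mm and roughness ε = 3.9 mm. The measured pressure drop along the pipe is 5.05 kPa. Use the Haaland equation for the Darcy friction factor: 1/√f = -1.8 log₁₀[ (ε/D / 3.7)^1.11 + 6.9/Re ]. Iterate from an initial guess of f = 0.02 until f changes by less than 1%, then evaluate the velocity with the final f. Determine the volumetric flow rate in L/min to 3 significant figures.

Q ≈ 747 L/min

Rearranging Darcy-Weisbach: V = √(2·ΔP·D/(f·L·ρ)). With ε/D = 0.0039/0.118 = 0.0331, iterate starting from f = 0.02:
  f = 0.02 → V = √(2·5050·0.118/(0.02·14.9·1030)) = 1.97 m/s; Re = ρVD/μ = 2.325e+05; f → 0.05979
  f = 0.05979 → V = 1.14 m/s; Re = 1.345e+05; f → 0.05988
Converged (Δf/f < 1%). With the final f = 0.05988: V = √(2·5050·0.118/(0.05988·14.9·1030)) = 1.139 m/s.
Q = V·A = 1.139·(π/4·0.118²) = 0.01245 m³/s = 747 L/min.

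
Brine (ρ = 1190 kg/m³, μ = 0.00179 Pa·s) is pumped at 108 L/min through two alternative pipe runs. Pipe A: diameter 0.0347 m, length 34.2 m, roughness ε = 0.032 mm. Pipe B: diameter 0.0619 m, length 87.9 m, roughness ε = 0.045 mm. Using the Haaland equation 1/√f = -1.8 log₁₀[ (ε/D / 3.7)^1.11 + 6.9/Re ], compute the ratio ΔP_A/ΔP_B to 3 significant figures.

ΔP_A/ΔP_B ≈ 6.48

Pipe A: V = Q/A = 0.0018/0.0009457 = 1.903 m/s; Re = 4.391e+04; ε/D = 0.000922; Haaland → f = 0.02395; ΔP_A = f(L/D)(ρV²/2) = 5.089e+04 Pa.
Pipe B: V = Q/A = 0.0018/0.003009 = 0.5981 m/s; Re = 2.461e+04; ε/D = 0.000727; Haaland → f = 0.02597; ΔP_B = f(L/D)(ρV²/2) = 7852 Pa.
ΔP_A/ΔP_B = 5.089e+04/7852 = 6.48.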